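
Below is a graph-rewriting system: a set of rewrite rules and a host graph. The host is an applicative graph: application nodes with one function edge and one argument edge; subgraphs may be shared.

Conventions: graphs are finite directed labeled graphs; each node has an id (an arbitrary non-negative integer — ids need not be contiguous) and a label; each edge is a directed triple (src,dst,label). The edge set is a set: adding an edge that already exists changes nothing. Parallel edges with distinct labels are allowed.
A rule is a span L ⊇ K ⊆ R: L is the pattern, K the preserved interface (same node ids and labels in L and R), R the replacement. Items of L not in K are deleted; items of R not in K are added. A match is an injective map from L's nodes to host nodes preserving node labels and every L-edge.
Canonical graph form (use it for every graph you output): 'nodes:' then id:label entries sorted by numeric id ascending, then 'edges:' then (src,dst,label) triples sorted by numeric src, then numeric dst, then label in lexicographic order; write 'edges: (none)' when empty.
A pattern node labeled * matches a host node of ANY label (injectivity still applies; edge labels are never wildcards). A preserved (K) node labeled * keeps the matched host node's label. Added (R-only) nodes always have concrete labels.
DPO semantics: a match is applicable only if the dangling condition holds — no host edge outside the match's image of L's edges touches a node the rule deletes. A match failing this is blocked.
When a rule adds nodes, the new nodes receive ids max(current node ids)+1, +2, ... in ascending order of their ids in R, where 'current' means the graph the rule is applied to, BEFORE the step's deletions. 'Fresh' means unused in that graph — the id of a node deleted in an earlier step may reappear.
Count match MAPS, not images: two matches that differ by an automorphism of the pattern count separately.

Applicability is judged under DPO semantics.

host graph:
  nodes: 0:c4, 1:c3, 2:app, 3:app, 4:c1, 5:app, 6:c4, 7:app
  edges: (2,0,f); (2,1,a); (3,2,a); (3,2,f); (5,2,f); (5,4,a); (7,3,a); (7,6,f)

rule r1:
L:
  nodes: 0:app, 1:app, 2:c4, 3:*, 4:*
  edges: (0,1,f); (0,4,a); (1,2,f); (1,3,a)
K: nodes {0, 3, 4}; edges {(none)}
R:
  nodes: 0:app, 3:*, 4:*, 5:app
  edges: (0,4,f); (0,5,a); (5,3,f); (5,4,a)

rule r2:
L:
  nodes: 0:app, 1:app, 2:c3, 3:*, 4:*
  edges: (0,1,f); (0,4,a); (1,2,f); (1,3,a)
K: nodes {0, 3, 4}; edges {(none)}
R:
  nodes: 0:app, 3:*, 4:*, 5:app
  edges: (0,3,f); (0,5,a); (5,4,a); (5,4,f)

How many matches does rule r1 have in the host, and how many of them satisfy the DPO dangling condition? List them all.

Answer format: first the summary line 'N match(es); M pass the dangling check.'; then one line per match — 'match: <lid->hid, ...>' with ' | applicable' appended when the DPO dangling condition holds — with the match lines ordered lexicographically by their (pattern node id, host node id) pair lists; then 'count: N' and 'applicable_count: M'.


1 match(es); 0 pass the dangling check.
match: 0->5, 1->2, 2->0, 3->1, 4->4
count: 1
applicable_count: 0


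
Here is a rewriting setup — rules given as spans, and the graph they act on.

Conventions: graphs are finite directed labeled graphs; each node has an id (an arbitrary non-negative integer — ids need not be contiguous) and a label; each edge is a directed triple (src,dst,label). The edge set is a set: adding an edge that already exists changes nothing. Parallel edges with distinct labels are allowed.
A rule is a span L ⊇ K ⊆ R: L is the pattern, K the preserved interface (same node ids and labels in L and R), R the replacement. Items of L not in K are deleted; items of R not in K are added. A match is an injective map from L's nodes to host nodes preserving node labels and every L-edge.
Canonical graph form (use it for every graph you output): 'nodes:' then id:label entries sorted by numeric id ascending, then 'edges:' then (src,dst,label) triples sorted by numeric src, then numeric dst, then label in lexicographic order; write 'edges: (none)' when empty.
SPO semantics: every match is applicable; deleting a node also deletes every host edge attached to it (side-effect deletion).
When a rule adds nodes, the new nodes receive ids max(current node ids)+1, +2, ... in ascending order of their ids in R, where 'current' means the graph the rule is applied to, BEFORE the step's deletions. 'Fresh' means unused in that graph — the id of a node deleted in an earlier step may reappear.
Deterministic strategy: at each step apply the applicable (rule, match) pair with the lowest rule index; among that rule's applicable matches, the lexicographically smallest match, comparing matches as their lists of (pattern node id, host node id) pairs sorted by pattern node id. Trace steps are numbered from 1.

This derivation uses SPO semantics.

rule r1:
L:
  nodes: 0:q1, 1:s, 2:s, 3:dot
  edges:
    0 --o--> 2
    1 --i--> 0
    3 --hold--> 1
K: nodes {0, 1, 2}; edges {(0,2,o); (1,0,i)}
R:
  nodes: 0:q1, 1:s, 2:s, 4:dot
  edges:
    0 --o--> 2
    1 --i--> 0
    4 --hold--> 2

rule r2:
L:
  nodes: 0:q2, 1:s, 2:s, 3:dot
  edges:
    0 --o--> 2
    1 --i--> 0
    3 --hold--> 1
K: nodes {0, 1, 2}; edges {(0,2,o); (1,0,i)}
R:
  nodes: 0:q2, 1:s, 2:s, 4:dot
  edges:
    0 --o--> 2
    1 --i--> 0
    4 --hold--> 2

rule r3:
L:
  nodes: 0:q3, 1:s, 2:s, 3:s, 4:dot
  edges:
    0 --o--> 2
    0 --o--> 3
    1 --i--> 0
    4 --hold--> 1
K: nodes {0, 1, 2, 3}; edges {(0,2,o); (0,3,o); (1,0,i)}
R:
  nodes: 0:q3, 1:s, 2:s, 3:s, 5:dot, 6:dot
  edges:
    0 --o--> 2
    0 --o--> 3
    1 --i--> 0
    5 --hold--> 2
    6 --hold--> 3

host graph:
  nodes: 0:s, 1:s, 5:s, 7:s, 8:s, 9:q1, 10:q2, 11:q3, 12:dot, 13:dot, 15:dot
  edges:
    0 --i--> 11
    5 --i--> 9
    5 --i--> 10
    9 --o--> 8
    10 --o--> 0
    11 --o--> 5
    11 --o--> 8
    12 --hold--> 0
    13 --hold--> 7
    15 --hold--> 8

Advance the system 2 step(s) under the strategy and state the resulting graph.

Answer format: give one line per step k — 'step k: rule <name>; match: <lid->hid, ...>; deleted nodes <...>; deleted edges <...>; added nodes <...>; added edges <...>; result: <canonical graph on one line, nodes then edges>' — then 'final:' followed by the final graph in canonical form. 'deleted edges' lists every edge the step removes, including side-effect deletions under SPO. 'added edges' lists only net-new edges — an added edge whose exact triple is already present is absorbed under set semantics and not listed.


step 1: rule r3; match: 0->11, 1->0, 2->5, 3->8, 4->12; deleted nodes 12; deleted edges (12,0,hold); added nodes 16, 17; added edges (16,5,hold); (17,8,hold); result: nodes: 0:s, 1:s, 5:s, 7:s, 8:s, 9:q1, 10:q2, 11:q3, 13:dot, 15:dot, 16:dot, 17:dot edges: (0,11,i); (5,9,i); (5,10,i); (9,8,o); (10,0,o); (11,5,o); (11,8,o); (13,7,hold); (15,8,hold); (16,5,hold); (17,8,hold)
step 2: rule r1; match: 0->9, 1->5, 2->8, 3->16; deleted nodes 16; deleted edges (16,5,hold); added nodes 18; added edges (18,8,hold); result: nodes: 0:s, 1:s, 5:s, 7:s, 8:s, 9:q1, 10:q2, 11:q3, 13:dot, 15:dot, 17:dot, 18:dot edges: (0,11,i); (5,9,i); (5,10,i); (9,8,o); (10,0,o); (11,5,o); (11,8,o); (13,7,hold); (15,8,hold); (17,8,hold); (18,8,hold)
final:
nodes: 0:s, 1:s, 5:s, 7:s, 8:s, 9:q1, 10:q2, 11:q3, 13:dot, 15:dot, 17:dot, 18:dot
edges: (0,11,i); (5,9,i); (5,10,i); (9,8,o); (10,0,o); (11,5,o); (11,8,o); (13,7,hold); (15,8,hold); (17,8,hold); (18,8,hold)


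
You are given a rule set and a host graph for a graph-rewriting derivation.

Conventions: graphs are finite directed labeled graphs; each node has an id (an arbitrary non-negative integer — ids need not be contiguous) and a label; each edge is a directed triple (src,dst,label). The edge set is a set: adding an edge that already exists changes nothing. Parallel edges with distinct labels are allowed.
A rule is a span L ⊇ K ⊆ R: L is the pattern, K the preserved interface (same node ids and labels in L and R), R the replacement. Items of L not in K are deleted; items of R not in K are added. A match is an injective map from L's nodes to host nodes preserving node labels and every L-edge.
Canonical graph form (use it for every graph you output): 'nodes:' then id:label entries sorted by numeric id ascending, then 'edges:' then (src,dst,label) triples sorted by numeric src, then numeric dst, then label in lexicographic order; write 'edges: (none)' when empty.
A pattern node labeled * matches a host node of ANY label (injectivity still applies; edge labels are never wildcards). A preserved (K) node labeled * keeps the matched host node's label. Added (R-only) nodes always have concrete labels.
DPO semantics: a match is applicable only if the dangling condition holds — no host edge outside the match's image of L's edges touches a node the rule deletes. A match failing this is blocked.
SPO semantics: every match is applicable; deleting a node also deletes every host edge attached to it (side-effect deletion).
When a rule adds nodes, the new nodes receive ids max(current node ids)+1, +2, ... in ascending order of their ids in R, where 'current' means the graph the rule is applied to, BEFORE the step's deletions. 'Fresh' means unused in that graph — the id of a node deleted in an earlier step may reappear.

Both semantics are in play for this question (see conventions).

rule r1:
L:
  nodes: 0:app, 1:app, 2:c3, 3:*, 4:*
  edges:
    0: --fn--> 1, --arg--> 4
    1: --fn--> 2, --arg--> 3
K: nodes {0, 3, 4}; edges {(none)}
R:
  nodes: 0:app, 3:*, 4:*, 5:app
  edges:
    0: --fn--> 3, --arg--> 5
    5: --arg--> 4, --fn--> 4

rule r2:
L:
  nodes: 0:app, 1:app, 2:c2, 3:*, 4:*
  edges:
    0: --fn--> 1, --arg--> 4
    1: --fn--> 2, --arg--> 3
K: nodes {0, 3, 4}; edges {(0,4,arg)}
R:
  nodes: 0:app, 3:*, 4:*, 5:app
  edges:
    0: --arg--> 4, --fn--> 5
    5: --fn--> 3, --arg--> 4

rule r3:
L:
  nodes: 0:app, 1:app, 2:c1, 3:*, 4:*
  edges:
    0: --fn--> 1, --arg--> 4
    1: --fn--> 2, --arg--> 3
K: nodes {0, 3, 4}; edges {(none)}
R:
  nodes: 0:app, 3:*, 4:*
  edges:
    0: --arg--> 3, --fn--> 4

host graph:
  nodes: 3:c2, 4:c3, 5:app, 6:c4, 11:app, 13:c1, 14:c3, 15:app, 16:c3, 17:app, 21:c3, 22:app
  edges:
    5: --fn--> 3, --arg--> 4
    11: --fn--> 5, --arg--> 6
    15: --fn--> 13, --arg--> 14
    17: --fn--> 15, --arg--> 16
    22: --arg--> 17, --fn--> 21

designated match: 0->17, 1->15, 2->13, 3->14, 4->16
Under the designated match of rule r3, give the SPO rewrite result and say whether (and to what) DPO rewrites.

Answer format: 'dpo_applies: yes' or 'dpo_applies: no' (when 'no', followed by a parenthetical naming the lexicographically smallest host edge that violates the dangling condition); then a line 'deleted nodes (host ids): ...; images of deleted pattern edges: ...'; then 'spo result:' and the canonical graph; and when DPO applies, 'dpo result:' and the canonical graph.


dpo_applies: yes
deleted nodes (host ids): 13, 15; images of deleted pattern edges: (15,13,fn); (15,14,arg); (17,15,fn); (17,16,arg)
spo result:
nodes: 3:c2, 4:c3, 5:app, 6:c4, 11:app, 14:c3, 16:c3, 17:app, 21:c3, 22:app
edges: (5,3,fn); (5,4,arg); (11,5,fn); (11,6,arg); (17,14,arg); (17,16,fn); (22,17,arg); (22,21,fn)
dpo result:
nodes: 3:c2, 4:c3, 5:app, 6:c4, 11:app, 14:c3, 16:c3, 17:app, 21:c3, 22:app
edges: (5,3,fn); (5,4,arg); (11,5,fn); (11,6,arg); (17,14,arg); (17,16,fn); (22,17,arg); (22,21,fn)


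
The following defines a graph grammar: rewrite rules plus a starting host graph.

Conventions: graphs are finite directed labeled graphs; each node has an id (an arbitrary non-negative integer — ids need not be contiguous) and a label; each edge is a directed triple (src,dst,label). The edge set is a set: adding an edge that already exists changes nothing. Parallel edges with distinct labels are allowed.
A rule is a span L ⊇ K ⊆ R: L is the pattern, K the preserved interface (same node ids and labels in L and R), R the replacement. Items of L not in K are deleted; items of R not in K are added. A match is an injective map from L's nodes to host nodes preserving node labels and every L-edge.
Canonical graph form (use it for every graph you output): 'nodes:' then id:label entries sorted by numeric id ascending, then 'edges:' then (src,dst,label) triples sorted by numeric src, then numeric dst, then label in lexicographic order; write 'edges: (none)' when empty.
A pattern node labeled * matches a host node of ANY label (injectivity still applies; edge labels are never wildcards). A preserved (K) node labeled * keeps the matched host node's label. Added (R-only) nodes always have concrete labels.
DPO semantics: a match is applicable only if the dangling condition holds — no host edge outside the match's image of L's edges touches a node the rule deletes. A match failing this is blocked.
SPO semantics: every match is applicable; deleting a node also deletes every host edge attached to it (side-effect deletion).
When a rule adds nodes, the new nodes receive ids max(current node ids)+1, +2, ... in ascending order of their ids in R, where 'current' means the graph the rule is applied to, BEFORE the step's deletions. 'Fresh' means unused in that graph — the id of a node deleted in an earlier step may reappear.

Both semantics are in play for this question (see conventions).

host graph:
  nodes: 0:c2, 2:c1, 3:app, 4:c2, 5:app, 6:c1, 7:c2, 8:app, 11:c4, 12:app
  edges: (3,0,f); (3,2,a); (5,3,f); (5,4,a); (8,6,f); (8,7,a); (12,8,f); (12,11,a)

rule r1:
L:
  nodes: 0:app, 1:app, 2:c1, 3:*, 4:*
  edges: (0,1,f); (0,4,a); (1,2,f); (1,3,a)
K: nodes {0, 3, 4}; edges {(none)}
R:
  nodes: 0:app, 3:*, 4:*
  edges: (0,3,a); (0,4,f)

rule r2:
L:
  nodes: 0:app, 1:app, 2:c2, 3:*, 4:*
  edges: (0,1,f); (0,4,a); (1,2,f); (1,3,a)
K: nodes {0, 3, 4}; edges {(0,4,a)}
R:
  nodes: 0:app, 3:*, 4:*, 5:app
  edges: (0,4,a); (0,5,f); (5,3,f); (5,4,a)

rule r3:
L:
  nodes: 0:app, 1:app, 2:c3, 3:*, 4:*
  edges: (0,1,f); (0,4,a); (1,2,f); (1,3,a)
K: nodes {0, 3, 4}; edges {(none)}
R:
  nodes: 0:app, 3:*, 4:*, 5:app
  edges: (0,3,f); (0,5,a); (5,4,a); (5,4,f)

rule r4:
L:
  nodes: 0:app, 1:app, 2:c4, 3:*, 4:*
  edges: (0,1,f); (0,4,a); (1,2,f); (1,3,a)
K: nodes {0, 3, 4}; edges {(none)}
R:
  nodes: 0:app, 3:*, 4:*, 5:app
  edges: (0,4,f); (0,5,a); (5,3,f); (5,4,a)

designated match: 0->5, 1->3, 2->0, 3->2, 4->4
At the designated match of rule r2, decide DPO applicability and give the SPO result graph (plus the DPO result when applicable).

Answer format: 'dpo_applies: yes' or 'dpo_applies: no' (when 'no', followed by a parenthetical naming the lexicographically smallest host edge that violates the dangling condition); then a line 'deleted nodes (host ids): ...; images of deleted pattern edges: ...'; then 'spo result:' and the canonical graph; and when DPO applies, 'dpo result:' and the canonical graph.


dpo_applies: yes
deleted nodes (host ids): 0, 3; images of deleted pattern edges: (3,0,f); (3,2,a); (5,3,f)
spo result:
nodes: 2:c1, 4:c2, 5:app, 6:c1, 7:c2, 8:app, 11:c4, 12:app, 13:app
edges: (5,4,a); (5,13,f); (8,6,f); (8,7,a); (12,8,f); (12,11,a); (13,2,f); (13,4,a)
dpo result:
nodes: 2:c1, 4:c2, 5:app, 6:c1, 7:c2, 8:app, 11:c4, 12:app, 13:app
edges: (5,4,a); (5,13,f); (8,6,f); (8,7,a); (12,8,f); (12,11,a); (13,2,f); (13,4,a)


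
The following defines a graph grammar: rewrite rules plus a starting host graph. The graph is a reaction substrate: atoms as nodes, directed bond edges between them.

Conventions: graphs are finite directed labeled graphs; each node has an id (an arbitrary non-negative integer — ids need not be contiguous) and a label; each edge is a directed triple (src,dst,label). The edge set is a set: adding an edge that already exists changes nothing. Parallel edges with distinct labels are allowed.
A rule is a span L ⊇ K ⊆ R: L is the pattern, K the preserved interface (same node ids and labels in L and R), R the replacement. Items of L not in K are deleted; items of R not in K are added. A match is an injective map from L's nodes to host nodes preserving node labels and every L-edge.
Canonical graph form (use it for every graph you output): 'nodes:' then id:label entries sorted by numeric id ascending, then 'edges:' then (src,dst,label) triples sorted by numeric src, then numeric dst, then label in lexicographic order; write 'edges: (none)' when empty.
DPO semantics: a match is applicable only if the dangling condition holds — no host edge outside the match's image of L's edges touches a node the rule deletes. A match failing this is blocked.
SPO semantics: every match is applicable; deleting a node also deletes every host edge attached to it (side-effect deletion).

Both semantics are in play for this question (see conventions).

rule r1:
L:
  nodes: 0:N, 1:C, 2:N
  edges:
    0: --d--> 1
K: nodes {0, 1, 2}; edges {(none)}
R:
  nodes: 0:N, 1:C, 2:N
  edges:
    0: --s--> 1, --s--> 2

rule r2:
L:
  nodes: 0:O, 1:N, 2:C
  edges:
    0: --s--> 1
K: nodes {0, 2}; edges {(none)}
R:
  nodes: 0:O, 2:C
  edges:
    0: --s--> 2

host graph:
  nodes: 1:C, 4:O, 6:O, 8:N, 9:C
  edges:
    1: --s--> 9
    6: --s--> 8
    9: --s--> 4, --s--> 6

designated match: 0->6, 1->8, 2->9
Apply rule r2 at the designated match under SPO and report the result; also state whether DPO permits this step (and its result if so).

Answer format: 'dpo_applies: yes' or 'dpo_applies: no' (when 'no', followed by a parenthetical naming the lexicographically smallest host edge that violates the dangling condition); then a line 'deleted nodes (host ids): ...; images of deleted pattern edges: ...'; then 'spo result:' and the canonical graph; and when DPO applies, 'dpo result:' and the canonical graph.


dpo_applies: yes
deleted nodes (host ids): 8; images of deleted pattern edges: (6,8,s)
spo result:
nodes: 1:C, 4:O, 6:O, 9:C
edges: (1,9,s); (6,9,s); (9,4,s); (9,6,s)
dpo result:
nodes: 1:C, 4:O, 6:O, 9:C
edges: (1,9,s); (6,9,s); (9,4,s); (9,6,s)


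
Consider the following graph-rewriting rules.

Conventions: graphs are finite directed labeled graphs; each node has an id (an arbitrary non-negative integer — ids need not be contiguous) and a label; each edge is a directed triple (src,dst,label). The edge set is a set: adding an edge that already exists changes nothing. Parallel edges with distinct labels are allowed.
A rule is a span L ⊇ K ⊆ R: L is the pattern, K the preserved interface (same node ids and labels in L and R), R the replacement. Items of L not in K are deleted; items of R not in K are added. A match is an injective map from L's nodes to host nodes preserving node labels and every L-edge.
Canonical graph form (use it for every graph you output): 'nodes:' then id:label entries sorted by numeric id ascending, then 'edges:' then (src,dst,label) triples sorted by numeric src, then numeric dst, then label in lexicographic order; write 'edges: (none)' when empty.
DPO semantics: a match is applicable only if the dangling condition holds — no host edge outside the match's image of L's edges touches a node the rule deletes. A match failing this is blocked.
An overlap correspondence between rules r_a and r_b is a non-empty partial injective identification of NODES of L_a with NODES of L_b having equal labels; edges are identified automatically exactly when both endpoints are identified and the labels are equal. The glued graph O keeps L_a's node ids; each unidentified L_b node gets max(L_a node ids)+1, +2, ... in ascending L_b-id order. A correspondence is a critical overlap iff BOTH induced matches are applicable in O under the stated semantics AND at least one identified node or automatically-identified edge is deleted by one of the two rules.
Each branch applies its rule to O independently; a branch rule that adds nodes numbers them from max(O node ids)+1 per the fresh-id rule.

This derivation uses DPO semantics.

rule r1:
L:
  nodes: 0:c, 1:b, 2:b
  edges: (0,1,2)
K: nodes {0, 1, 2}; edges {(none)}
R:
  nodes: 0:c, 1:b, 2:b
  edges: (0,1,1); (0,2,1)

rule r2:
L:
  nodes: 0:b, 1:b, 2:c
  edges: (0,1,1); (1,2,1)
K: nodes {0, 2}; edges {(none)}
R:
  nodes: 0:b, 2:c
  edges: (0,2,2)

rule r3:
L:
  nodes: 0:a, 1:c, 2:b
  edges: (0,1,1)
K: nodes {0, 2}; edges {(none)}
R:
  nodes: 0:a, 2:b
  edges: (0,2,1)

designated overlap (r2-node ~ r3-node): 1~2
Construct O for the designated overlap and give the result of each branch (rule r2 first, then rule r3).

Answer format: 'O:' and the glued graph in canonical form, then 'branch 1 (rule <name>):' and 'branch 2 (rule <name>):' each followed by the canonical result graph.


O:
nodes: 0:b, 1:b, 2:c, 3:a, 4:c
edges: (0,1,1); (1,2,1); (3,4,1)
branch 1 (rule r2):
nodes: 0:b, 2:c, 3:a, 4:c
edges: (0,2,2); (3,4,1)
branch 2 (rule r3):
nodes: 0:b, 1:b, 2:c, 3:a
edges: (0,1,1); (1,2,1); (3,1,1)


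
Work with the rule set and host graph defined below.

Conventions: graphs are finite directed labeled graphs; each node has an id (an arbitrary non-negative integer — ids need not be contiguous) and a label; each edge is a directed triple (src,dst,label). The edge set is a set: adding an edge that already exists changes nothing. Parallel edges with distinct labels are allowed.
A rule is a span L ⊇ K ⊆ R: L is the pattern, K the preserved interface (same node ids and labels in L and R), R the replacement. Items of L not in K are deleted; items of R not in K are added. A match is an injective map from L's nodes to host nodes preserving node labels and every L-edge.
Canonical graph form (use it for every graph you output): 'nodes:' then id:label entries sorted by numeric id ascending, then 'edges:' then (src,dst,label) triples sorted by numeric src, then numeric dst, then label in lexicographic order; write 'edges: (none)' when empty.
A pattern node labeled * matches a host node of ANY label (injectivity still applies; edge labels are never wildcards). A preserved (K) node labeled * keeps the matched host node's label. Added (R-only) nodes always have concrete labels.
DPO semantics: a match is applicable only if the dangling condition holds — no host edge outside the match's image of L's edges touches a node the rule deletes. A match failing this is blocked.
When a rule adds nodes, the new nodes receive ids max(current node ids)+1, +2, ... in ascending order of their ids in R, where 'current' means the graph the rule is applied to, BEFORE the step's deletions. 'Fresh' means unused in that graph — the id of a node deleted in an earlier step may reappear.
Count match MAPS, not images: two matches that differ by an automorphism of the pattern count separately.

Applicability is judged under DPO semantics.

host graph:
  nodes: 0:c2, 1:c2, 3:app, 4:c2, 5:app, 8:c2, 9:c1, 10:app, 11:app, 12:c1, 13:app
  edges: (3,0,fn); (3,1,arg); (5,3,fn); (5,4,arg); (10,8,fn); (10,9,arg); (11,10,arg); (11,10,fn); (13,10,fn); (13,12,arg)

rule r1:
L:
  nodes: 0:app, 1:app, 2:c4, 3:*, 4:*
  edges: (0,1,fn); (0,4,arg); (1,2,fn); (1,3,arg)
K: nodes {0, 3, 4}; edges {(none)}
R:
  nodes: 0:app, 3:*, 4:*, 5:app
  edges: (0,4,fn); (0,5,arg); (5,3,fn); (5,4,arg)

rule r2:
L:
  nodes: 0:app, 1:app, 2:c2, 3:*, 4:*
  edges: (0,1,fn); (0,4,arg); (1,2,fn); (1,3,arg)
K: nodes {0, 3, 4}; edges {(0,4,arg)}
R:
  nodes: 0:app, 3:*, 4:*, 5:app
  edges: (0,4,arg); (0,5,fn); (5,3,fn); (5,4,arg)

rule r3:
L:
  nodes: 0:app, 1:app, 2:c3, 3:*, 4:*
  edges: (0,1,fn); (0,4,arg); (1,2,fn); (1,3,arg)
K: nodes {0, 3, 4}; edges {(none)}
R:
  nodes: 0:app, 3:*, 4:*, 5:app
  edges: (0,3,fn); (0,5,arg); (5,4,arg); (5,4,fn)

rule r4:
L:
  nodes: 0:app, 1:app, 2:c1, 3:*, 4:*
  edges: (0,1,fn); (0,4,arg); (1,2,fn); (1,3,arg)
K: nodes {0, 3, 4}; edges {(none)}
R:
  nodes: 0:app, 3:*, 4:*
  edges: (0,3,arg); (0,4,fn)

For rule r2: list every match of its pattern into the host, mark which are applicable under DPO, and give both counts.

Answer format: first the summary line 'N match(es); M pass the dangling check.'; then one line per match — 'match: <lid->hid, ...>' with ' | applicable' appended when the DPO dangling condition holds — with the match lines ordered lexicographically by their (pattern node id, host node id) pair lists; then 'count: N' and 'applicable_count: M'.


2 match(es); 1 pass the dangling check.
match: 0->5, 1->3, 2->0, 3->1, 4->4 | applicable
match: 0->13, 1->10, 2->8, 3->9, 4->12
count: 2
applicable_count: 1


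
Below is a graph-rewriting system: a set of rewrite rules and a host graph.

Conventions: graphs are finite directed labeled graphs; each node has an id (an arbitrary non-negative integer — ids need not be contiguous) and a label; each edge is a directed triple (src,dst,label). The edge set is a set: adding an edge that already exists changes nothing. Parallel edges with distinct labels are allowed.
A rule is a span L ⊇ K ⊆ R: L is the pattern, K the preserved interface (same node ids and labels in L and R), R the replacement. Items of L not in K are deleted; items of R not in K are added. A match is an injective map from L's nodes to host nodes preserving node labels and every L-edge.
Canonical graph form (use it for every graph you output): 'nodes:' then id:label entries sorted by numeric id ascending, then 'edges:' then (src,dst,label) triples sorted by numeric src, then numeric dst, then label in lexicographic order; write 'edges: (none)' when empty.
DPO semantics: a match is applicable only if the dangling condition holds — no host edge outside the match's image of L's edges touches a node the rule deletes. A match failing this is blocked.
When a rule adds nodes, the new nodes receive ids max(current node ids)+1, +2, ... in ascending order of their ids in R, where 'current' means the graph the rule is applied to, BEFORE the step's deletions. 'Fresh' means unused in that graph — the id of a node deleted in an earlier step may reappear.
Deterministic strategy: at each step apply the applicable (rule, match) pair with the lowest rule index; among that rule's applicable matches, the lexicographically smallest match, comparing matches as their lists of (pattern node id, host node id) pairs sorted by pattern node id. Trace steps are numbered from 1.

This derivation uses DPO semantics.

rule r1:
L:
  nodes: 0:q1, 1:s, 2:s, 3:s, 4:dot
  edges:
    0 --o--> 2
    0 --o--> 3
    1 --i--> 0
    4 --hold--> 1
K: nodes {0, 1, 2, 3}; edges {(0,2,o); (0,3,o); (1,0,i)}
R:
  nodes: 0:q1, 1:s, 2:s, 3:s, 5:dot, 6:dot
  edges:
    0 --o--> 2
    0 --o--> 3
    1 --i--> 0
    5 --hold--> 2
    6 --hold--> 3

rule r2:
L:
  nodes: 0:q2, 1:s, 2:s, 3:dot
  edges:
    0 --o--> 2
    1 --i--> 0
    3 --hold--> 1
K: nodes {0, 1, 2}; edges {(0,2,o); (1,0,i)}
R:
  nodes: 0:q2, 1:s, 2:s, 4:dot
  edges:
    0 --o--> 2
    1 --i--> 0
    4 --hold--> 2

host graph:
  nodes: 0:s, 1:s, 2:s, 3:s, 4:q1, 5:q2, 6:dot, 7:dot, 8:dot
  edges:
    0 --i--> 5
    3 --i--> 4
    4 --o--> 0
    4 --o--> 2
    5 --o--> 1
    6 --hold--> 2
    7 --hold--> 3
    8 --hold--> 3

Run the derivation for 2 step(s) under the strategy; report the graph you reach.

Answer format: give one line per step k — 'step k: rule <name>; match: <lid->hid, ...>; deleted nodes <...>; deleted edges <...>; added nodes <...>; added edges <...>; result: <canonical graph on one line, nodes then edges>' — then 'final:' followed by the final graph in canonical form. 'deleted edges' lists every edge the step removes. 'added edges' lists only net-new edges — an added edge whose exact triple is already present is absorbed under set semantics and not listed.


step 1: rule r1; match: 0->4, 1->3, 2->0, 3->2, 4->7; deleted nodes 7; deleted edges (7,3,hold); added nodes 9, 10; added edges (9,0,hold); (10,2,hold); result: nodes: 0:s, 1:s, 2:s, 3:s, 4:q1, 5:q2, 6:dot, 8:dot, 9:dot, 10:dot edges: (0,5,i); (3,4,i); (4,0,o); (4,2,o); (5,1,o); (6,2,hold); (8,3,hold); (9,0,hold); (10,2,hold)
step 2: rule r1; match: 0->4, 1->3, 2->0, 3->2, 4->8; deleted nodes 8; deleted edges (8,3,hold); added nodes 11, 12; added edges (11,0,hold); (12,2,hold); result: nodes: 0:s, 1:s, 2:s, 3:s, 4:q1, 5:q2, 6:dot, 9:dot, 10:dot, 11:dot, 12:dot edges: (0,5,i); (3,4,i); (4,0,o); (4,2,o); (5,1,o); (6,2,hold); (9,0,hold); (10,2,hold); (11,0,hold); (12,2,hold)
final:
nodes: 0:s, 1:s, 2:s, 3:s, 4:q1, 5:q2, 6:dot, 9:dot, 10:dot, 11:dot, 12:dot
edges: (0,5,i); (3,4,i); (4,0,o); (4,2,o); (5,1,o); (6,2,hold); (9,0,hold); (10,2,hold); (11,0,hold); (12,2,hold)


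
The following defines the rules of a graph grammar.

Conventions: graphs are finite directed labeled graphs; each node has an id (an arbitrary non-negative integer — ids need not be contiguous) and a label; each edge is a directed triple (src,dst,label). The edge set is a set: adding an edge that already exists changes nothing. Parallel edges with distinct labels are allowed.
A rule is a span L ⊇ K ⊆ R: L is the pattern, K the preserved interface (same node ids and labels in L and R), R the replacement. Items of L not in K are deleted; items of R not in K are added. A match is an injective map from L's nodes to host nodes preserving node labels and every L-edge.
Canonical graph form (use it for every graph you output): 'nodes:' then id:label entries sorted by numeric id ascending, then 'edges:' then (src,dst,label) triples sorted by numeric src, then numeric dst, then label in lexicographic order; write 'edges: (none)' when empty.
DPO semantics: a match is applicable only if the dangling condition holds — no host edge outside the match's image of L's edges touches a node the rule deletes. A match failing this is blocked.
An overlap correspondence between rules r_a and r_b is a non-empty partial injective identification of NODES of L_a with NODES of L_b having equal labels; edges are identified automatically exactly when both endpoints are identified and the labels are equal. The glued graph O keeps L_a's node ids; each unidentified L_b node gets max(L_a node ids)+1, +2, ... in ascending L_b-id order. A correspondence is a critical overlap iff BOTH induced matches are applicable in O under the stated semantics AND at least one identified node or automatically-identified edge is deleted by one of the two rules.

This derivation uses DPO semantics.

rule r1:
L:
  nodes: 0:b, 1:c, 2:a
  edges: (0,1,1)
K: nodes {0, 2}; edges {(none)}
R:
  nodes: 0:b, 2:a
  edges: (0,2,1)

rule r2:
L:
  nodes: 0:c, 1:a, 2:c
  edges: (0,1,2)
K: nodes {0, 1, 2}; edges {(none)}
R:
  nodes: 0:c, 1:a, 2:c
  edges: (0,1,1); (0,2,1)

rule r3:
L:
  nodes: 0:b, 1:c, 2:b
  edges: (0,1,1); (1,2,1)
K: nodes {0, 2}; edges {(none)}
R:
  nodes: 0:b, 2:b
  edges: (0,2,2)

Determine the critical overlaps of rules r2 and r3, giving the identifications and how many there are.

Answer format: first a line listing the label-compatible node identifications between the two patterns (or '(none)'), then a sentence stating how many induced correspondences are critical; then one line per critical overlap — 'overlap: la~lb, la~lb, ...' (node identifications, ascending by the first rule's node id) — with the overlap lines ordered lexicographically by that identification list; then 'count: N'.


label-compatible node identifications between L(r2) and L(r3): 0~1, 2~1
1 of the induced correspondences is a critical overlap of r2 and r3.
overlap: 2~1
count: 1


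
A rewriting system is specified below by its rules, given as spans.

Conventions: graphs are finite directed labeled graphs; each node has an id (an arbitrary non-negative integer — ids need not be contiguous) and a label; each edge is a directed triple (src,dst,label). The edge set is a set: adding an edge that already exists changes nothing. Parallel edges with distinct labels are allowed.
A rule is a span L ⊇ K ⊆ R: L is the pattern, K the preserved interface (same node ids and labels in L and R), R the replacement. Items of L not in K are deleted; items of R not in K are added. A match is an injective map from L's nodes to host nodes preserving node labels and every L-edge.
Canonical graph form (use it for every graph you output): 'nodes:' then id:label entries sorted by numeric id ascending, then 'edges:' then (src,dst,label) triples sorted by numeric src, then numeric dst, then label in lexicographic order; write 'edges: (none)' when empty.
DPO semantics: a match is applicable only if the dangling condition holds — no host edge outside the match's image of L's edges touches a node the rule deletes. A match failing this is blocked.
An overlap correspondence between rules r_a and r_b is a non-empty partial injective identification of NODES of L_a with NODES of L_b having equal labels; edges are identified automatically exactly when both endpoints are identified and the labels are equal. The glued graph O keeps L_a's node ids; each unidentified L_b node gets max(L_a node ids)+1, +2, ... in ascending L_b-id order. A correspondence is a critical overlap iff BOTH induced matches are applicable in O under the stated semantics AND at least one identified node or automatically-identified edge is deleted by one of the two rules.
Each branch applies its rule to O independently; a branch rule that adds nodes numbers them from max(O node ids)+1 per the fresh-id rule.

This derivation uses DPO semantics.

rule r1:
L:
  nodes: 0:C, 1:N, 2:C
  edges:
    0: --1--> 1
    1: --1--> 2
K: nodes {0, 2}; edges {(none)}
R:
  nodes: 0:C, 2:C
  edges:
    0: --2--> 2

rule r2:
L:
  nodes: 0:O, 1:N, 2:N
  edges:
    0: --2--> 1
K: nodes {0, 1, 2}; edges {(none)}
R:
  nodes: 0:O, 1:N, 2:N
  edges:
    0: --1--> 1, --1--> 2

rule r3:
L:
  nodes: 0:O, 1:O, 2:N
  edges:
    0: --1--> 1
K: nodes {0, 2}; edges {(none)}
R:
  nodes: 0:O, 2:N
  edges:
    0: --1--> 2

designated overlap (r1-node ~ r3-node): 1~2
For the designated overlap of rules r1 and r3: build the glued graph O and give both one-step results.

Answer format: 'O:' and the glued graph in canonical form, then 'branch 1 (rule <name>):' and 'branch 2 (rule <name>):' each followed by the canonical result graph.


O:
nodes: 0:C, 1:N, 2:C, 3:O, 4:O
edges: (0,1,1); (1,2,1); (3,4,1)
branch 1 (rule r1):
nodes: 0:C, 2:C, 3:O, 4:O
edges: (0,2,2); (3,4,1)
branch 2 (rule r3):
nodes: 0:C, 1:N, 2:C, 3:O
edges: (0,1,1); (1,2,1); (3,1,1)


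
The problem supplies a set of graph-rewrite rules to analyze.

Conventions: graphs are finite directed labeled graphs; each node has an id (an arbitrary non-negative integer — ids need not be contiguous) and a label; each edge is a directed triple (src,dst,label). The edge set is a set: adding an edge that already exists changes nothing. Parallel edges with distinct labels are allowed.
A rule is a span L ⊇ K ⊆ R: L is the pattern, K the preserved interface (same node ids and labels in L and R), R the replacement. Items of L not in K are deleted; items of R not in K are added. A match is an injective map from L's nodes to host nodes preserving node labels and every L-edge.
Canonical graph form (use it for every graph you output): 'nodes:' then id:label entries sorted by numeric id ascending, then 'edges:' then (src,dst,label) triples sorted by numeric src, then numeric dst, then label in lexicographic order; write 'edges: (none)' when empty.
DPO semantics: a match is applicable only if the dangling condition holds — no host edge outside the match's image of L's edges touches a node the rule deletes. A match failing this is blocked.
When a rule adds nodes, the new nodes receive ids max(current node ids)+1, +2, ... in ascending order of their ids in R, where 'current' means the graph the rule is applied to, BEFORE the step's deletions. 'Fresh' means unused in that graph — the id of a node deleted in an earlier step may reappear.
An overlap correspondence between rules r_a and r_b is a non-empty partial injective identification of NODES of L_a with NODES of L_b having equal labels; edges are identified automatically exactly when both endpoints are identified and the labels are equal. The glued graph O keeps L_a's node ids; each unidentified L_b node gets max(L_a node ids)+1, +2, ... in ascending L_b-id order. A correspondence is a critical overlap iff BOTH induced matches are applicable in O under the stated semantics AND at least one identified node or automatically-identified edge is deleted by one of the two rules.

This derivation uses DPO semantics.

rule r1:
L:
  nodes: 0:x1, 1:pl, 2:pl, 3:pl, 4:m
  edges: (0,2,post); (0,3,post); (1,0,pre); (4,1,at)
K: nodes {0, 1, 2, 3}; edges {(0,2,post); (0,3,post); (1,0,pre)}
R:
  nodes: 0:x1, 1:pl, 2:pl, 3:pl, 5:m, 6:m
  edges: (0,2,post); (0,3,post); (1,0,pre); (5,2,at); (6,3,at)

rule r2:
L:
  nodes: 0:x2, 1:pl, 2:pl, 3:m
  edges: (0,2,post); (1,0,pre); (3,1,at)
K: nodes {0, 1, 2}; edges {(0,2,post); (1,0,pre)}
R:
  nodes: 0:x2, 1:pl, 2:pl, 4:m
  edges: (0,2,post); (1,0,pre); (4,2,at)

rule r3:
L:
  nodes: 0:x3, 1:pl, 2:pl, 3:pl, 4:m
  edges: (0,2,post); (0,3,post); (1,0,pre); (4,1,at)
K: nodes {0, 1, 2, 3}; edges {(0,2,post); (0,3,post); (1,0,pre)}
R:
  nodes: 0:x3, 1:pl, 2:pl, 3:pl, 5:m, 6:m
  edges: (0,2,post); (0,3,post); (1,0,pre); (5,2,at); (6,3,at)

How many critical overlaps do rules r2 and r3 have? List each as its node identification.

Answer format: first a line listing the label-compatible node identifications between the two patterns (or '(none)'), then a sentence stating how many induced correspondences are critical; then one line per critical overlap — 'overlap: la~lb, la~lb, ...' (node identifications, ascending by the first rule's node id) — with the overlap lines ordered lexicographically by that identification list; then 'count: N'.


label-compatible node identifications between L(r2) and L(r3): 1~1, 1~2, 1~3, 2~1, 2~2, 2~3, 3~4
3 of the induced correspondences are critical overlaps of r2 and r3.
overlap: 1~1, 2~2, 3~4
overlap: 1~1, 2~3, 3~4
overlap: 1~1, 3~4
count: 3


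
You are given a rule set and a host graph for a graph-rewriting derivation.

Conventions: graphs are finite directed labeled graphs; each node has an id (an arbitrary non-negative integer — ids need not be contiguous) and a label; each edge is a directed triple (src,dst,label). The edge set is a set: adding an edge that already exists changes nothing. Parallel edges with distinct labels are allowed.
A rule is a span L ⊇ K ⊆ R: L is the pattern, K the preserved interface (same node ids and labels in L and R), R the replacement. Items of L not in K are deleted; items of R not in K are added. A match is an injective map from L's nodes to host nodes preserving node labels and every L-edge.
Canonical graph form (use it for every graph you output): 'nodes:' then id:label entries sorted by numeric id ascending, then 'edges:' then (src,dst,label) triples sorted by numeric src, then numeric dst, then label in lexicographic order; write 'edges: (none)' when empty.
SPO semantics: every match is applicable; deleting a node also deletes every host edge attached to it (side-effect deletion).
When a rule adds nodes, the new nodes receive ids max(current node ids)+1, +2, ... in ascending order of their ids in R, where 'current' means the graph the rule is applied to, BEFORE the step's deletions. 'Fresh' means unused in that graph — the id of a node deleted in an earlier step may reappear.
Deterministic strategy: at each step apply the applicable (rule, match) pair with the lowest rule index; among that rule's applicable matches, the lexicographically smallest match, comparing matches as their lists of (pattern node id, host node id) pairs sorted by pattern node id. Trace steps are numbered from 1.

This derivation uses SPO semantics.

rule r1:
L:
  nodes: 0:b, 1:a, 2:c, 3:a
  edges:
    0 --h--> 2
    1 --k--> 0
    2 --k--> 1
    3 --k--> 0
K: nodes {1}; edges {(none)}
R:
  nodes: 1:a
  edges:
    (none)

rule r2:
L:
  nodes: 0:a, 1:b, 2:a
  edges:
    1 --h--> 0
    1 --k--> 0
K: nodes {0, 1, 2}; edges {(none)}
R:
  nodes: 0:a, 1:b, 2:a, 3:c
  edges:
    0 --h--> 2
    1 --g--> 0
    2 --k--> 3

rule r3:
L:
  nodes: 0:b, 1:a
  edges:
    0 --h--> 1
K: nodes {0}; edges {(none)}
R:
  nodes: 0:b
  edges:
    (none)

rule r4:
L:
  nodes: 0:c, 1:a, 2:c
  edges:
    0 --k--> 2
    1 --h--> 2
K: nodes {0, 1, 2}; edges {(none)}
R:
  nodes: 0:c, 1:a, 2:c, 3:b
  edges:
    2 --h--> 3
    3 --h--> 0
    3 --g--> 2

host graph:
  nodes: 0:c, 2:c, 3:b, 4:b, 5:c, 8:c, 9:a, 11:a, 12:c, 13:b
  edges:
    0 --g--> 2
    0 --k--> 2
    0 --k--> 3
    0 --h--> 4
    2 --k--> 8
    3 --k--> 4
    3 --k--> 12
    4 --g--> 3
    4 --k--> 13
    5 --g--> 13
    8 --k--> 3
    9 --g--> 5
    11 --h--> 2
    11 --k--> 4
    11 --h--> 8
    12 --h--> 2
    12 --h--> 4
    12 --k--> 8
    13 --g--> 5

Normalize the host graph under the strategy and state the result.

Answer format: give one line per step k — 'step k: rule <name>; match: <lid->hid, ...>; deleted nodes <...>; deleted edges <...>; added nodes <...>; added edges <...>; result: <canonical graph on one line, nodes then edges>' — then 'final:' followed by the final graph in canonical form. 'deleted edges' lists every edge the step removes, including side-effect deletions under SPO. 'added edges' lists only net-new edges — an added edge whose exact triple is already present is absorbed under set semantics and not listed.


step 1: rule r4; match: 0->0, 1->11, 2->2; deleted nodes (none); deleted edges (0,2,k); (11,2,h); added nodes 14; added edges (2,14,h); (14,0,h); (14,2,g); result: nodes: 0:c, 2:c, 3:b, 4:b, 5:c, 8:c, 9:a, 11:a, 12:c, 13:b, 14:b edges: (0,2,g); (0,3,k); (0,4,h); (2,8,k); (2,14,h); (3,4,k); (3,12,k); (4,3,g); (4,13,k); (5,13,g); (8,3,k); (9,5,g); (11,4,k); (11,8,h); (12,2,h); (12,4,h); (12,8,k); (13,5,g); (14,0,h); (14,2,g)
step 2: rule r4; match: 0->2, 1->11, 2->8; deleted nodes (none); deleted edges (2,8,k); (11,8,h); added nodes 15; added edges (8,15,h); (15,2,h); (15,8,g); result: nodes: 0:c, 2:c, 3:b, 4:b, 5:c, 8:c, 9:a, 11:a, 12:c, 13:b, 14:b, 15:b edges: (0,2,g); (0,3,k); (0,4,h); (2,14,h); (3,4,k); (3,12,k); (4,3,g); (4,13,k); (5,13,g); (8,3,k); (8,15,h); (9,5,g); (11,4,k); (12,2,h); (12,4,h); (12,8,k); (13,5,g); (14,0,h); (14,2,g); (15,2,h); (15,8,g)
final:
nodes: 0:c, 2:c, 3:b, 4:b, 5:c, 8:c, 9:a, 11:a, 12:c, 13:b, 14:b, 15:b
edges: (0,2,g); (0,3,k); (0,4,h); (2,14,h); (3,4,k); (3,12,k); (4,3,g); (4,13,k); (5,13,g); (8,3,k); (8,15,h); (9,5,g); (11,4,k); (12,2,h); (12,4,h); (12,8,k); (13,5,g); (14,0,h); (14,2,g); (15,2,h); (15,8,g)
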